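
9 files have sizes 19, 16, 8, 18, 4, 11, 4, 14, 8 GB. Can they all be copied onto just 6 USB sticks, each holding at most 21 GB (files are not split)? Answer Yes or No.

A valid assignment using 6 USB sticks:
  USB stick 1: 19 = 19
  USB stick 2: 18 = 18
  USB stick 3: 16 + 4 = 20
  USB stick 4: 14 + 4 = 18
  USB stick 5: 11 + 8 = 19
  USB stick 6: 8 = 8
Every load is within 21 GB, so 6 USB sticks suffice.

Yes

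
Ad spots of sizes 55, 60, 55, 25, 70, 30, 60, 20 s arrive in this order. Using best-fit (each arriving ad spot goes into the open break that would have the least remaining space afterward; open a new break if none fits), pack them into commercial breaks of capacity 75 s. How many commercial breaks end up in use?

  55 → break 1 (new)  [load 55/75]
  60 → break 2 (new)  [load 60/75]
  55 → break 3 (new)  [load 55/75]
  25 → break 4 (new)  [load 25/75]
  70 → break 5 (new)  [load 70/75]
  30 → break 4  [load 55/75]
  60 → break 6 (new)  [load 60/75]
  20 → break 1  [load 75/75]
6 commercial breaks opened.

6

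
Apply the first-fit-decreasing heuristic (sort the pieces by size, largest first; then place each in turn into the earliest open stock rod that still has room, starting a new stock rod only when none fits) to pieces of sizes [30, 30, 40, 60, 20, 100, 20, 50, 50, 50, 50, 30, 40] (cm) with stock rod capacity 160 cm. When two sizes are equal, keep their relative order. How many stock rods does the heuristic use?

4

Sorted descending: 100, 60, 50, 50, 50, 50, 40, 40, 30, 30, 30, 20, 20.
  100 → stock rod 1 (new)  [load 100/160]
  60 → stock rod 1  [load 160/160]
  50 → stock rod 2 (new)  [load 50/160]
  50 → stock rod 2  [load 100/160]
  50 → stock rod 2  [load 150/160]
  50 → stock rod 3 (new)  [load 50/160]
  40 → stock rod 3  [load 90/160]
  40 → stock rod 3  [load 130/160]
  30 → stock rod 3  [load 160/160]
  30 → stock rod 4 (new)  [load 30/160]
  30 → stock rod 4  [load 60/160]
  20 → stock rod 4  [load 80/160]
  20 → stock rod 4  [load 100/160]
4 stock rods opened.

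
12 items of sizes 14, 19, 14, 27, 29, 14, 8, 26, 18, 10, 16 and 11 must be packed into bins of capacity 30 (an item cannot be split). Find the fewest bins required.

Total = 29 + 27 + 26 + 19 + 18 + 16 + 14 + 14 + 14 + 11 + 10 + 8 = 206.
Lower bound: ⌈206/30⌉ = 7 bins.
A packing using 8 bins:
  bin 1: 29 = 29
  bin 2: 27 = 27
  bin 3: 26 = 26
  bin 4: 19 + 11 = 30
  bin 5: 18 + 10 = 28
  bin 6: 16 + 14 = 30
  bin 7: 14 + 14 = 28
  bin 8: 8 = 8
No arrangement into 7 bins stays within capacity, so 8 is optimal.

8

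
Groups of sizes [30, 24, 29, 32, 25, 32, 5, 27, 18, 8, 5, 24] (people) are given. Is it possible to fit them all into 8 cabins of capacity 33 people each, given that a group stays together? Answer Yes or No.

Total = 259 people; ⌈259/33⌉ = 8.
9 groups each exceed half the capacity and cannot share a cabin, forcing at least 9 cabins.
At least 9 cabins are required, but only 8 are allowed.

No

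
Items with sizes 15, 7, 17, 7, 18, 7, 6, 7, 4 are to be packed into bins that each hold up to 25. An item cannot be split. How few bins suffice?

Total = 18 + 17 + 15 + 7 + 7 + 7 + 7 + 6 + 4 = 88.
Lower bound: ⌈88/25⌉ = 4 bins.
A packing using 4 bins:
  bin 1: 18 + 7 = 25
  bin 2: 17 + 7 = 24
  bin 3: 15 + 7 = 22
  bin 4: 7 + 6 + 4 = 17
This matches the lower bound, so 4 is optimal.

4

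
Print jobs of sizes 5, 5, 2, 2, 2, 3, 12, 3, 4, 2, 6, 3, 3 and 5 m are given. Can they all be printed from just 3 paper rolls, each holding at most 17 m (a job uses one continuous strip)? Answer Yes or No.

No

Total = 57 m; ⌈57/17⌉ = 4.
At least 4 paper rolls are required, but only 3 are allowed.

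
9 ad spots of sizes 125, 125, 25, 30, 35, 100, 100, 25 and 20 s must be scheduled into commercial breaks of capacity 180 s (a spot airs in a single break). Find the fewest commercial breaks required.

4

Total = 125 + 125 + 100 + 100 + 35 + 30 + 25 + 25 + 20 = 585 s.
Lower bound: ⌈585/180⌉ = 4 commercial breaks.
A packing using 4 commercial breaks:
  break 1: 125 + 35 + 20 = 180
  break 2: 125 + 30 + 25 = 180
  break 3: 100 + 25 = 125
  break 4: 100 = 100
This matches the lower bound, so 4 is optimal.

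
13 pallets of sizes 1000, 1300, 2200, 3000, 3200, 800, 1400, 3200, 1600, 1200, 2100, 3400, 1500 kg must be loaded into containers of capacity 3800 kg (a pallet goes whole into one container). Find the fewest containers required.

8

Total = 3400 + 3200 + 3200 + 3000 + 2200 + 2100 + 1600 + 1500 + 1400 + 1300 + 1200 + 1000 + 800 = 25900 kg.
Lower bound: ⌈25900/3800⌉ = 7 containers.
A packing using 8 containers:
  container 1: 3400 = 3400
  container 2: 3200 = 3200
  container 3: 3200 = 3200
  container 4: 3000 + 800 = 3800
  container 5: 2200 + 1600 = 3800
  container 6: 2100 + 1500 = 3600
  container 7: 1400 + 1300 + 1000 = 3700
  container 8: 1200 = 1200
No arrangement into 7 containers stays within capacity, so 8 is optimal.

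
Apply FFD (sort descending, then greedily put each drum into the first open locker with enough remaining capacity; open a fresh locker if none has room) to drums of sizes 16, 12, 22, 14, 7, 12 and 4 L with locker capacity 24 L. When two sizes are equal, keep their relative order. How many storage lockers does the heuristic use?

4

Sorted descending: 22, 16, 14, 12, 12, 7, 4.
  22 → locker 1 (new)  [load 22/24]
  16 → locker 2 (new)  [load 16/24]
  14 → locker 3 (new)  [load 14/24]
  12 → locker 4 (new)  [load 12/24]
  12 → locker 4  [load 24/24]
  7 → locker 2  [load 23/24]
  4 → locker 3  [load 18/24]
4 storage lockers opened.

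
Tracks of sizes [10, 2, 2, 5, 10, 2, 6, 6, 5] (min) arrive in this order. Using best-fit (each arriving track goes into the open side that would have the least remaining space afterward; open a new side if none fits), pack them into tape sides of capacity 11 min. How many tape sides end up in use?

5

  10 → side 1 (new)  [load 10/11]
  2 → side 2 (new)  [load 2/11]
  2 → side 2  [load 4/11]
  5 → side 2  [load 9/11]
  10 → side 3 (new)  [load 10/11]
  2 → side 2  [load 11/11]
  6 → side 4 (new)  [load 6/11]
  6 → side 5 (new)  [load 6/11]
  5 → side 4  [load 11/11]
5 tape sides opened.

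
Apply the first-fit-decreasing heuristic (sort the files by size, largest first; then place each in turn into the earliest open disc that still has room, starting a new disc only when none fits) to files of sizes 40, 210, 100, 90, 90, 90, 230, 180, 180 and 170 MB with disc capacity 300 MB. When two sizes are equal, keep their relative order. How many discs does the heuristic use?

Sorted descending: 230, 210, 180, 180, 170, 100, 90, 90, 90, 40.
  230 → disc 1 (new)  [load 230/300]
  210 → disc 2 (new)  [load 210/300]
  180 → disc 3 (new)  [load 180/300]
  180 → disc 4 (new)  [load 180/300]
  170 → disc 5 (new)  [load 170/300]
  100 → disc 3  [load 280/300]
  90 → disc 2  [load 300/300]
  90 → disc 4  [load 270/300]
  90 → disc 5  [load 260/300]
  40 → disc 1  [load 270/300]
5 discs opened.

5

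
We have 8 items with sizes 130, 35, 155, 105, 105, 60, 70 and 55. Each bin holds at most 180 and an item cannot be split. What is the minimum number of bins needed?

Total = 155 + 130 + 105 + 105 + 70 + 60 + 55 + 35 = 715.
Lower bound: ⌈715/180⌉ = 4 bins.
A packing using 5 bins:
  bin 1: 155 = 155
  bin 2: 130 + 35 = 165
  bin 3: 105 + 70 = 175
  bin 4: 105 + 60 = 165
  bin 5: 55 = 55
No arrangement into 4 bins stays within capacity, so 5 is optimal.

5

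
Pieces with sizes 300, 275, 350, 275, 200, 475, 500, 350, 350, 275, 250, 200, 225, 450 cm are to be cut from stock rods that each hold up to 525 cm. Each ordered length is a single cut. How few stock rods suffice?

10

Total = 500 + 475 + 450 + 350 + 350 + 350 + 300 + 275 + 275 + 275 + 250 + 225 + 200 + 200 = 4475 cm.
Lower bound: ⌈4475/525⌉ = 9 stock rods.
Also, 10 pieces each exceed 525/2 cm, and no two of those can share a stock rod, so at least 10 stock rods are needed.
A packing using 10 stock rods:
  stock rod 1: 500 = 500
  stock rod 2: 475 = 475
  stock rod 3: 450 = 450
  stock rod 4: 350 = 350
  stock rod 5: 350 = 350
  stock rod 6: 350 = 350
  stock rod 7: 300 + 225 = 525
  stock rod 8: 275 + 250 = 525
  stock rod 9: 275 + 200 = 475
  stock rod 10: 275 + 200 = 475
This matches the lower bound, so 10 is optimal.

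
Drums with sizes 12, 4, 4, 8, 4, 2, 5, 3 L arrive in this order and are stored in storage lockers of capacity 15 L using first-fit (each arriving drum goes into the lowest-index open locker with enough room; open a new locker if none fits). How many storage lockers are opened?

  12 → locker 1 (new)  [load 12/15]
  4 → locker 2 (new)  [load 4/15]
  4 → locker 2  [load 8/15]
  8 → locker 3 (new)  [load 8/15]
  4 → locker 2  [load 12/15]
  2 → locker 1  [load 14/15]
  5 → locker 3  [load 13/15]
  3 → locker 2  [load 15/15]
3 storage lockers opened.

3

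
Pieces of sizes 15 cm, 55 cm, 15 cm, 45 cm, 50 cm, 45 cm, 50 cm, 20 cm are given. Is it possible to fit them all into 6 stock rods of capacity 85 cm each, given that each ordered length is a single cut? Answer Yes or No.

A valid assignment using 5 stock rods:
  stock rod 1: 55 + 20 = 75
  stock rod 2: 50 + 15 + 15 = 80
  stock rod 3: 50 = 50
  stock rod 4: 45 = 45
  stock rod 5: 45 = 45
That uses only 5 ≤ 6, so 6 stock rods are enough.

Yes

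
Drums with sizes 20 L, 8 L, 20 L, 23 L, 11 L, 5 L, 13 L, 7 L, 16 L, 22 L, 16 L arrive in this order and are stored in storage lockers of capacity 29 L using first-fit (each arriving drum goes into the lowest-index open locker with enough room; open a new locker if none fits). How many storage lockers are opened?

7

  20 → locker 1 (new)  [load 20/29]
  8 → locker 1  [load 28/29]
  20 → locker 2 (new)  [load 20/29]
  23 → locker 3 (new)  [load 23/29]
  11 → locker 4 (new)  [load 11/29]
  5 → locker 2  [load 25/29]
  13 → locker 4  [load 24/29]
  7 → locker 5 (new)  [load 7/29]
  16 → locker 5  [load 23/29]
  22 → locker 6 (new)  [load 22/29]
  16 → locker 7 (new)  [load 16/29]
7 storage lockers opened.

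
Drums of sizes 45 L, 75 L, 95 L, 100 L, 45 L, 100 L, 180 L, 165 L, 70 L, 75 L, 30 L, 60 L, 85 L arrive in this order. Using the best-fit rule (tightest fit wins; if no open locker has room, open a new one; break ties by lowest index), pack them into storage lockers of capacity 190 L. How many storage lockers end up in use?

7

  45 → locker 1 (new)  [load 45/190]
  75 → locker 1  [load 120/190]
  95 → locker 2 (new)  [load 95/190]
  100 → locker 3 (new)  [load 100/190]
  45 → locker 1  [load 165/190]
  100 → locker 4 (new)  [load 100/190]
  180 → locker 5 (new)  [load 180/190]
  165 → locker 6 (new)  [load 165/190]
  70 → locker 3  [load 170/190]
  75 → locker 4  [load 175/190]
  30 → locker 2  [load 125/190]
  60 → locker 2  [load 185/190]
  85 → locker 7 (new)  [load 85/190]
7 storage lockers opened.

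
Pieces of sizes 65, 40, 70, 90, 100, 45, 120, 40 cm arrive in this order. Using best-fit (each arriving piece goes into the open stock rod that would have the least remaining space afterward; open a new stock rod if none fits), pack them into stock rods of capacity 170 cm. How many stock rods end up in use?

4

  65 → stock rod 1 (new)  [load 65/170]
  40 → stock rod 1  [load 105/170]
  70 → stock rod 2 (new)  [load 70/170]
  90 → stock rod 2  [load 160/170]
  100 → stock rod 3 (new)  [load 100/170]
  45 → stock rod 1  [load 150/170]
  120 → stock rod 4 (new)  [load 120/170]
  40 → stock rod 4  [load 160/170]
4 stock rods opened.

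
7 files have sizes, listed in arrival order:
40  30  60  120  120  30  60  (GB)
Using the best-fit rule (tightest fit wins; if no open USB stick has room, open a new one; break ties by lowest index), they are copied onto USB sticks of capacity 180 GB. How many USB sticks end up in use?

  40 → USB stick 1 (new)  [load 40/180]
  30 → USB stick 1  [load 70/180]
  60 → USB stick 1  [load 130/180]
  120 → USB stick 2 (new)  [load 120/180]
  120 → USB stick 3 (new)  [load 120/180]
  30 → USB stick 1  [load 160/180]
  60 → USB stick 2  [load 180/180]
3 USB sticks opened.

3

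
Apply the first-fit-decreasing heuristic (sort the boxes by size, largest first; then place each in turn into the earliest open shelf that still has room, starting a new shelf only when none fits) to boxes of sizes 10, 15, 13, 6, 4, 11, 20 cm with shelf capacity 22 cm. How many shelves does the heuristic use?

Sorted descending: 20, 15, 13, 11, 10, 6, 4.
  20 → shelf 1 (new)  [load 20/22]
  15 → shelf 2 (new)  [load 15/22]
  13 → shelf 3 (new)  [load 13/22]
  11 → shelf 4 (new)  [load 11/22]
  10 → shelf 4  [load 21/22]
  6 → shelf 2  [load 21/22]
  4 → shelf 3  [load 17/22]
4 shelves opened.

4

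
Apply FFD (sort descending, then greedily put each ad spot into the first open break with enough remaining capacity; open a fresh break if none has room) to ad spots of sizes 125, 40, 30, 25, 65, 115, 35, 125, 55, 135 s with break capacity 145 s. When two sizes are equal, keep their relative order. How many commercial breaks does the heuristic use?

6

Sorted descending: 135, 125, 125, 115, 65, 55, 40, 35, 30, 25.
  135 → break 1 (new)  [load 135/145]
  125 → break 2 (new)  [load 125/145]
  125 → break 3 (new)  [load 125/145]
  115 → break 4 (new)  [load 115/145]
  65 → break 5 (new)  [load 65/145]
  55 → break 5  [load 120/145]
  40 → break 6 (new)  [load 40/145]
  35 → break 6  [load 75/145]
  30 → break 4  [load 145/145]
  25 → break 5  [load 145/145]
6 commercial breaks opened.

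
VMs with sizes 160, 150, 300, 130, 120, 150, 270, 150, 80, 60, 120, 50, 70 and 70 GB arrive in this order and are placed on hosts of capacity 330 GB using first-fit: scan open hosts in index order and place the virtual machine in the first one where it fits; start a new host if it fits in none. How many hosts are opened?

6

  160 → host 1 (new)  [load 160/330]
  150 → host 1  [load 310/330]
  300 → host 2 (new)  [load 300/330]
  130 → host 3 (new)  [load 130/330]
  120 → host 3  [load 250/330]
  150 → host 4 (new)  [load 150/330]
  270 → host 5 (new)  [load 270/330]
  150 → host 4  [load 300/330]
  80 → host 3  [load 330/330]
  60 → host 5  [load 330/330]
  120 → host 6 (new)  [load 120/330]
  50 → host 6  [load 170/330]
  70 → host 6  [load 240/330]
  70 → host 6  [load 310/330]
6 hosts opened.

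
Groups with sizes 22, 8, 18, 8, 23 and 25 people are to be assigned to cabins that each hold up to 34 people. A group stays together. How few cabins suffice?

4

Total = 25 + 23 + 22 + 18 + 8 + 8 = 104 people.
Lower bound: ⌈104/34⌉ = 4 cabins.
A packing using 4 cabins:
  cabin 1: 25 + 8 = 33
  cabin 2: 23 + 8 = 31
  cabin 3: 22 = 22
  cabin 4: 18 = 18
This matches the lower bound, so 4 is optimal.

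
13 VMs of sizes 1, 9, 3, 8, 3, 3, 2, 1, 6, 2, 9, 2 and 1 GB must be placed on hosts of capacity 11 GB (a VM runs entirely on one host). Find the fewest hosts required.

Total = 9 + 9 + 8 + 6 + 3 + 3 + 3 + 2 + 2 + 2 + 1 + 1 + 1 = 50 GB.
Lower bound: ⌈50/11⌉ = 5 hosts.
A packing using 5 hosts:
  host 1: 9 + 2 = 11
  host 2: 9 + 2 = 11
  host 3: 8 + 3 = 11
  host 4: 6 + 3 + 2 = 11
  host 5: 3 + 1 + 1 + 1 = 6
This matches the lower bound, so 5 is optimal.

5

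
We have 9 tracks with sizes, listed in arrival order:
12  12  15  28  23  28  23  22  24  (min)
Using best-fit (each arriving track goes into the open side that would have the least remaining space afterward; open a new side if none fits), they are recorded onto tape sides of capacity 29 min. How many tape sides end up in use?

  12 → side 1 (new)  [load 12/29]
  12 → side 1  [load 24/29]
  15 → side 2 (new)  [load 15/29]
  28 → side 3 (new)  [load 28/29]
  23 → side 4 (new)  [load 23/29]
  28 → side 5 (new)  [load 28/29]
  23 → side 6 (new)  [load 23/29]
  22 → side 7 (new)  [load 22/29]
  24 → side 8 (new)  [load 24/29]
8 tape sides opened.

8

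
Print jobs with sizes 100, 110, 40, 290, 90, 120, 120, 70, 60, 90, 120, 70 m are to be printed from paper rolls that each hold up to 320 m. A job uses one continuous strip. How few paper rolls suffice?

Total = 290 + 120 + 120 + 120 + 110 + 100 + 90 + 90 + 70 + 70 + 60 + 40 = 1280 m.
Lower bound: ⌈1280/320⌉ = 4 paper rolls.
A packing using 5 paper rolls:
  roll 1: 290 = 290
  roll 2: 120 + 120 + 70 = 310
  roll 3: 120 + 110 + 90 = 320
  roll 4: 100 + 90 + 70 + 60 = 320
  roll 5: 40 = 40
No arrangement into 4 paper rolls stays within capacity, so 5 is optimal.

5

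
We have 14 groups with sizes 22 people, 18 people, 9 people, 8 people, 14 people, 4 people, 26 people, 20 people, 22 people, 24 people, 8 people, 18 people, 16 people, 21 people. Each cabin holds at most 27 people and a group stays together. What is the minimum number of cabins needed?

10

Total = 26 + 24 + 22 + 22 + 21 + 20 + 18 + 18 + 16 + 14 + 9 + 8 + 8 + 4 = 230 people.
Lower bound: ⌈230/27⌉ = 9 cabins.
Also, 10 groups each exceed 27/2 people, and no two of those can share a cabin, so at least 10 cabins are needed.
A packing using 10 cabins:
  cabin 1: 26 = 26
  cabin 2: 24 = 24
  cabin 3: 22 + 4 = 26
  cabin 4: 22 = 22
  cabin 5: 21 = 21
  cabin 6: 20 = 20
  cabin 7: 18 + 9 = 27
  cabin 8: 18 + 8 = 26
  cabin 9: 16 + 8 = 24
  cabin 10: 14 = 14
This matches the lower bound, so 10 is optimal.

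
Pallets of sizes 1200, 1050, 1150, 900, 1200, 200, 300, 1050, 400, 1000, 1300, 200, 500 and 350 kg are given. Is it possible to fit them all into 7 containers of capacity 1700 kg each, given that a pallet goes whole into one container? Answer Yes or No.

No

Total = 10800 kg; ⌈10800/1700⌉ = 7.
8 pallets each exceed half the capacity and cannot share a container, forcing at least 8 containers.
At least 8 containers are required, but only 7 are allowed.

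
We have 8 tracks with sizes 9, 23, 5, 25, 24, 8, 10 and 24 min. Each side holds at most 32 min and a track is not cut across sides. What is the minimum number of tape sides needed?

5

Total = 25 + 24 + 24 + 23 + 10 + 9 + 8 + 5 = 128 min.
Lower bound: ⌈128/32⌉ = 4 tape sides.
A packing using 5 tape sides:
  side 1: 25 + 5 = 30
  side 2: 24 + 8 = 32
  side 3: 24 = 24
  side 4: 23 + 9 = 32
  side 5: 10 = 10
No arrangement into 4 tape sides stays within capacity, so 5 is optimal.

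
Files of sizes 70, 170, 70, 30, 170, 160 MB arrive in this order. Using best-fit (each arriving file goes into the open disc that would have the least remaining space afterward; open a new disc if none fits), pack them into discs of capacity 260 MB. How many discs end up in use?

  70 → disc 1 (new)  [load 70/260]
  170 → disc 1  [load 240/260]
  70 → disc 2 (new)  [load 70/260]
  30 → disc 2  [load 100/260]
  170 → disc 3 (new)  [load 170/260]
  160 → disc 2  [load 260/260]
3 discs opened.

3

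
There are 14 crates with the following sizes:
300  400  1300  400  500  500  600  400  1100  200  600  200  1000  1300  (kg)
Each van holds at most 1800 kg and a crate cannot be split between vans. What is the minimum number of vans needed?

Total = 1300 + 1300 + 1100 + 1000 + 600 + 600 + 500 + 500 + 400 + 400 + 400 + 300 + 200 + 200 = 8800 kg.
Lower bound: ⌈8800/1800⌉ = 5 vans.
A packing using 5 vans:
  van 1: 1300 + 500 = 1800
  van 2: 1300 + 500 = 1800
  van 3: 1100 + 600 = 1700
  van 4: 1000 + 600 + 200 = 1800
  van 5: 400 + 400 + 400 + 300 + 200 = 1700
This matches the lower bound, so 5 is optimal.

5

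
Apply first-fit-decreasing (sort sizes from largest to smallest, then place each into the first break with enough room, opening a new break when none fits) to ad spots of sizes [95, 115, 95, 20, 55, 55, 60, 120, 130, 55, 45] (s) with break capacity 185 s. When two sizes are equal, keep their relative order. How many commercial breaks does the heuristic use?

Sorted descending: 130, 120, 115, 95, 95, 60, 55, 55, 55, 45, 20.
  130 → break 1 (new)  [load 130/185]
  120 → break 2 (new)  [load 120/185]
  115 → break 3 (new)  [load 115/185]
  95 → break 4 (new)  [load 95/185]
  95 → break 5 (new)  [load 95/185]
  60 → break 2  [load 180/185]
  55 → break 1  [load 185/185]
  55 → break 3  [load 170/185]
  55 → break 4  [load 150/185]
  45 → break 5  [load 140/185]
  20 → break 4  [load 170/185]
5 commercial breaks opened.

5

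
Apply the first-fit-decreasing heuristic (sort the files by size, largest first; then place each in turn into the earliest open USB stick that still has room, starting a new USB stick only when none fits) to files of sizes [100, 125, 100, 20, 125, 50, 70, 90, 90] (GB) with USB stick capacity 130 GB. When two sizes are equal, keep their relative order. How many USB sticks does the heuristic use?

7

Sorted descending: 125, 125, 100, 100, 90, 90, 70, 50, 20.
  125 → USB stick 1 (new)  [load 125/130]
  125 → USB stick 2 (new)  [load 125/130]
  100 → USB stick 3 (new)  [load 100/130]
  100 → USB stick 4 (new)  [load 100/130]
  90 → USB stick 5 (new)  [load 90/130]
  90 → USB stick 6 (new)  [load 90/130]
  70 → USB stick 7 (new)  [load 70/130]
  50 → USB stick 7  [load 120/130]
  20 → USB stick 3  [load 120/130]
7 USB sticks opened.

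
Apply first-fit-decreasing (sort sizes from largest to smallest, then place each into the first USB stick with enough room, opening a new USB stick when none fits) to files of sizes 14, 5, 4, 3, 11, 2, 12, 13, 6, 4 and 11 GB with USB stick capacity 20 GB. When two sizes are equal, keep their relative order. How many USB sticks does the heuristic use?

Sorted descending: 14, 13, 12, 11, 11, 6, 5, 4, 4, 3, 2.
  14 → USB stick 1 (new)  [load 14/20]
  13 → USB stick 2 (new)  [load 13/20]
  12 → USB stick 3 (new)  [load 12/20]
  11 → USB stick 4 (new)  [load 11/20]
  11 → USB stick 5 (new)  [load 11/20]
  6 → USB stick 1  [load 20/20]
  5 → USB stick 2  [load 18/20]
  4 → USB stick 3  [load 16/20]
  4 → USB stick 3  [load 20/20]
  3 → USB stick 4  [load 14/20]
  2 → USB stick 2  [load 20/20]
5 USB sticks opened.

5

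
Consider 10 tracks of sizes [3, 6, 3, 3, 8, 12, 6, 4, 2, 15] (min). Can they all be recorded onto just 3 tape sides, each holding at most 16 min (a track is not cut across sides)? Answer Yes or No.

Total = 62 min; ⌈62/16⌉ = 4.
At least 4 tape sides are required, but only 3 are allowed.

No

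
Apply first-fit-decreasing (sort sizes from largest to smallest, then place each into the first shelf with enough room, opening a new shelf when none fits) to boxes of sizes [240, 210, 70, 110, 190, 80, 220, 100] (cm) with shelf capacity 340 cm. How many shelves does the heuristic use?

4

Sorted descending: 240, 220, 210, 190, 110, 100, 80, 70.
  240 → shelf 1 (new)  [load 240/340]
  220 → shelf 2 (new)  [load 220/340]
  210 → shelf 3 (new)  [load 210/340]
  190 → shelf 4 (new)  [load 190/340]
  110 → shelf 2  [load 330/340]
  100 → shelf 1  [load 340/340]
  80 → shelf 3  [load 290/340]
  70 → shelf 4  [load 260/340]
4 shelves opened.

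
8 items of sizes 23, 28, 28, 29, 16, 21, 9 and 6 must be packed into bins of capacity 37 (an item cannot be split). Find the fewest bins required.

5

Total = 29 + 28 + 28 + 23 + 21 + 16 + 9 + 6 = 160.
Lower bound: ⌈160/37⌉ = 5 bins.
A packing using 5 bins:
  bin 1: 29 + 6 = 35
  bin 2: 28 + 9 = 37
  bin 3: 28 = 28
  bin 4: 23 = 23
  bin 5: 21 + 16 = 37
This matches the lower bound, so 5 is optimal.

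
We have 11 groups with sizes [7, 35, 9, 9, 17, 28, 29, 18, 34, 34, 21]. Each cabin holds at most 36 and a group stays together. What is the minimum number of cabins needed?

8

Total = 35 + 34 + 34 + 29 + 28 + 21 + 18 + 17 + 9 + 9 + 7 = 241.
Lower bound: ⌈241/36⌉ = 7 cabins.
A packing using 8 cabins:
  cabin 1: 35 = 35
  cabin 2: 34 = 34
  cabin 3: 34 = 34
  cabin 4: 29 + 7 = 36
  cabin 5: 28 = 28
  cabin 6: 21 + 9 = 30
  cabin 7: 18 + 17 = 35
  cabin 8: 9 = 9
No arrangement into 7 cabins stays within capacity, so 8 is optimal.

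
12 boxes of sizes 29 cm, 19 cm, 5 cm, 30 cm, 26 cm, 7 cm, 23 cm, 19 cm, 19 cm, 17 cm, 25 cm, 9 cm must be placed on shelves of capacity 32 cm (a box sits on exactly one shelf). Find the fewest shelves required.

Total = 30 + 29 + 26 + 25 + 23 + 19 + 19 + 19 + 17 + 9 + 7 + 5 = 228 cm.
Lower bound: ⌈228/32⌉ = 8 shelves.
Also, 9 boxes each exceed 16 cm, and no two of those can share a shelf, so at least 9 shelves are needed.
A packing using 9 shelves:
  shelf 1: 30 = 30
  shelf 2: 29 = 29
  shelf 3: 26 + 5 = 31
  shelf 4: 25 + 7 = 32
  shelf 5: 23 + 9 = 32
  shelf 6: 19 = 19
  shelf 7: 19 = 19
  shelf 8: 19 = 19
  shelf 9: 17 = 17
This matches the lower bound, so 9 is optimal.

9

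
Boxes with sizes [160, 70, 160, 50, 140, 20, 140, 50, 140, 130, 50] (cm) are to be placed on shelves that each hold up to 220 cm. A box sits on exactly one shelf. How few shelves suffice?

6

Total = 160 + 160 + 140 + 140 + 140 + 130 + 70 + 50 + 50 + 50 + 20 = 1110 cm.
Lower bound: ⌈1110/220⌉ = 6 shelves.
A packing using 6 shelves:
  shelf 1: 160 + 50 = 210
  shelf 2: 160 + 50 = 210
  shelf 3: 140 + 70 = 210
  shelf 4: 140 + 50 + 20 = 210
  shelf 5: 140 = 140
  shelf 6: 130 = 130
This matches the lower bound, so 6 is optimal.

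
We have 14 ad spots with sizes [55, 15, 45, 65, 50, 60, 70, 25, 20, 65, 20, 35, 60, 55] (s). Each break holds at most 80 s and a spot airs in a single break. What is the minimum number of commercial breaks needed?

Total = 70 + 65 + 65 + 60 + 60 + 55 + 55 + 50 + 45 + 35 + 25 + 20 + 20 + 15 = 640 s.
Lower bound: ⌈640/80⌉ = 8 commercial breaks.
Also, 9 ad spots each exceed 40 s, and no two of those can share a break, so at least 9 commercial breaks are needed.
A packing using 9 commercial breaks:
  break 1: 70 = 70
  break 2: 65 + 15 = 80
  break 3: 65 = 65
  break 4: 60 + 20 = 80
  break 5: 60 + 20 = 80
  break 6: 55 + 25 = 80
  break 7: 55 = 55
  break 8: 50 = 50
  break 9: 45 + 35 = 80
This matches the lower bound, so 9 is optimal.

9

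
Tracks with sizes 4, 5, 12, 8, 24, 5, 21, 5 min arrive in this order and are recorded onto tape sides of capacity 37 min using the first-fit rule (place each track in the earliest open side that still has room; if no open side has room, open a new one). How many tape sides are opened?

3

  4 → side 1 (new)  [load 4/37]
  5 → side 1  [load 9/37]
  12 → side 1  [load 21/37]
  8 → side 1  [load 29/37]
  24 → side 2 (new)  [load 24/37]
  5 → side 1  [load 34/37]
  21 → side 3 (new)  [load 21/37]
  5 → side 2  [load 29/37]
3 tape sides opened.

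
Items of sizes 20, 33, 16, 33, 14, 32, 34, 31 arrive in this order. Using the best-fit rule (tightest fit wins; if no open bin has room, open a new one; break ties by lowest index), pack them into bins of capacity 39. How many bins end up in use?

7

  20 → bin 1 (new)  [load 20/39]
  33 → bin 2 (new)  [load 33/39]
  16 → bin 1  [load 36/39]
  33 → bin 3 (new)  [load 33/39]
  14 → bin 4 (new)  [load 14/39]
  32 → bin 5 (new)  [load 32/39]
  34 → bin 6 (new)  [load 34/39]
  31 → bin 7 (new)  [load 31/39]
7 bins opened.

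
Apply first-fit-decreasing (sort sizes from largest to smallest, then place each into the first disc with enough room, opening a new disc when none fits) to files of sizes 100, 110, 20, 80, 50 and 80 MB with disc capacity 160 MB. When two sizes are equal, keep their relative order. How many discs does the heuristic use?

Sorted descending: 110, 100, 80, 80, 50, 20.
  110 → disc 1 (new)  [load 110/160]
  100 → disc 2 (new)  [load 100/160]
  80 → disc 3 (new)  [load 80/160]
  80 → disc 3  [load 160/160]
  50 → disc 1  [load 160/160]
  20 → disc 2  [load 120/160]
3 discs opened.

3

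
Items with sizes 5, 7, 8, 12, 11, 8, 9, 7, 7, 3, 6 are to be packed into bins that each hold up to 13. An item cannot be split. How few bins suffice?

8

Total = 12 + 11 + 9 + 8 + 8 + 7 + 7 + 7 + 6 + 5 + 3 = 83.
Lower bound: ⌈83/13⌉ = 7 bins.
Also, 8 items each exceed 13/2, and no two of those can share a bin, so at least 8 bins are needed.
A packing using 8 bins:
  bin 1: 12 = 12
  bin 2: 11 = 11
  bin 3: 9 + 3 = 12
  bin 4: 8 + 5 = 13
  bin 5: 8 = 8
  bin 6: 7 + 6 = 13
  bin 7: 7 = 7
  bin 8: 7 = 7
This matches the lower bound, so 8 is optimal.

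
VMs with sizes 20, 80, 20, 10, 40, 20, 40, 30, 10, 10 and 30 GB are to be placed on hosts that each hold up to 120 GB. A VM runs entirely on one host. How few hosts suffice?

3

Total = 80 + 40 + 40 + 30 + 30 + 20 + 20 + 20 + 10 + 10 + 10 = 310 GB.
Lower bound: ⌈310/120⌉ = 3 hosts.
A packing using 3 hosts:
  host 1: 80 + 40 = 120
  host 2: 40 + 30 + 30 + 20 = 120
  host 3: 20 + 20 + 10 + 10 + 10 = 70
This matches the lower bound, so 3 is optimal.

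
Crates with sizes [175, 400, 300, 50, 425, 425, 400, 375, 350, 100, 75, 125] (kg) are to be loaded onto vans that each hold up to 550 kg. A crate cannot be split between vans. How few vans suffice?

7

Total = 425 + 425 + 400 + 400 + 375 + 350 + 300 + 175 + 125 + 100 + 75 + 50 = 3200 kg.
Lower bound: ⌈3200/550⌉ = 6 vans.
Also, 7 crates each exceed 275 kg, and no two of those can share a van, so at least 7 vans are needed.
A packing using 7 vans:
  van 1: 425 + 125 = 550
  van 2: 425 + 100 = 525
  van 3: 400 + 75 + 50 = 525
  van 4: 400 = 400
  van 5: 375 + 175 = 550
  van 6: 350 = 350
  van 7: 300 = 300
This matches the lower bound, so 7 is optimal.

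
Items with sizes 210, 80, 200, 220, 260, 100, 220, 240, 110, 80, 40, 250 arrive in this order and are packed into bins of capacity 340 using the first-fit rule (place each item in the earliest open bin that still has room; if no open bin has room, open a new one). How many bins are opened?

  210 → bin 1 (new)  [load 210/340]
  80 → bin 1  [load 290/340]
  200 → bin 2 (new)  [load 200/340]
  220 → bin 3 (new)  [load 220/340]
  260 → bin 4 (new)  [load 260/340]
  100 → bin 2  [load 300/340]
  220 → bin 5 (new)  [load 220/340]
  240 → bin 6 (new)  [load 240/340]
  110 → bin 3  [load 330/340]
  80 → bin 4  [load 340/340]
  40 → bin 1  [load 330/340]
  250 → bin 7 (new)  [load 250/340]
7 bins opened.

7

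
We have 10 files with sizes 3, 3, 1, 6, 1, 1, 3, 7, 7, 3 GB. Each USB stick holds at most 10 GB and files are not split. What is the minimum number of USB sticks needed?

Total = 7 + 7 + 6 + 3 + 3 + 3 + 3 + 1 + 1 + 1 = 35 GB.
Lower bound: ⌈35/10⌉ = 4 USB sticks.
A packing using 4 USB sticks:
  USB stick 1: 7 + 3 = 10
  USB stick 2: 7 + 3 = 10
  USB stick 3: 6 + 3 + 1 = 10
  USB stick 4: 3 + 1 + 1 = 5
This matches the lower bound, so 4 is optimal.

4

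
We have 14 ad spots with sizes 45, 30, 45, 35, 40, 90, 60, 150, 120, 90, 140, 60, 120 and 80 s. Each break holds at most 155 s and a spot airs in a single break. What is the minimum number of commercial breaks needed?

8

Total = 150 + 140 + 120 + 120 + 90 + 90 + 80 + 60 + 60 + 45 + 45 + 40 + 35 + 30 = 1105 s.
Lower bound: ⌈1105/155⌉ = 8 commercial breaks.
A packing using 8 commercial breaks:
  break 1: 150 = 150
  break 2: 140 = 140
  break 3: 120 + 35 = 155
  break 4: 120 + 30 = 150
  break 5: 90 + 60 = 150
  break 6: 90 + 60 = 150
  break 7: 80 + 45 = 125
  break 8: 45 + 40 = 85
This matches the lower bound, so 8 is optimal.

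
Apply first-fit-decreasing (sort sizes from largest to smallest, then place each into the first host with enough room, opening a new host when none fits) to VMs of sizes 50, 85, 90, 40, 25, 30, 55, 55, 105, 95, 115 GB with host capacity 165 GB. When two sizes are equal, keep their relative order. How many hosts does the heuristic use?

5

Sorted descending: 115, 105, 95, 90, 85, 55, 55, 50, 40, 30, 25.
  115 → host 1 (new)  [load 115/165]
  105 → host 2 (new)  [load 105/165]
  95 → host 3 (new)  [load 95/165]
  90 → host 4 (new)  [load 90/165]
  85 → host 5 (new)  [load 85/165]
  55 → host 2  [load 160/165]
  55 → host 3  [load 150/165]
  50 → host 1  [load 165/165]
  40 → host 4  [load 130/165]
  30 → host 4  [load 160/165]
  25 → host 5  [load 110/165]
5 hosts opened.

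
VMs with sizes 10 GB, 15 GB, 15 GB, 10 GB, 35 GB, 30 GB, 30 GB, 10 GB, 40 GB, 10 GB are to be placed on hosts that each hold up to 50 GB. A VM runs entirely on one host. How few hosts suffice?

Total = 40 + 35 + 30 + 30 + 15 + 15 + 10 + 10 + 10 + 10 = 205 GB.
Lower bound: ⌈205/50⌉ = 5 hosts.
A packing using 5 hosts:
  host 1: 40 + 10 = 50
  host 2: 35 + 15 = 50
  host 3: 30 + 15 = 45
  host 4: 30 + 10 + 10 = 50
  host 5: 10 = 10
This matches the lower bound, so 5 is optimal.

5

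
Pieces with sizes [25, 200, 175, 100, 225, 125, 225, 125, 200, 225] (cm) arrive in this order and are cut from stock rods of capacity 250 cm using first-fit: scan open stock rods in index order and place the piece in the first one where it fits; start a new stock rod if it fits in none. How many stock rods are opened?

  25 → stock rod 1 (new)  [load 25/250]
  200 → stock rod 1  [load 225/250]
  175 → stock rod 2 (new)  [load 175/250]
  100 → stock rod 3 (new)  [load 100/250]
  225 → stock rod 4 (new)  [load 225/250]
  125 → stock rod 3  [load 225/250]
  225 → stock rod 5 (new)  [load 225/250]
  125 → stock rod 6 (new)  [load 125/250]
  200 → stock rod 7 (new)  [load 200/250]
  225 → stock rod 8 (new)  [load 225/250]
8 stock rods opened.

8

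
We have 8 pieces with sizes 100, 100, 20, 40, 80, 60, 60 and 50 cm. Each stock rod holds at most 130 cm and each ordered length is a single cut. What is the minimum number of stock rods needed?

Total = 100 + 100 + 80 + 60 + 60 + 50 + 40 + 20 = 510 cm.
Lower bound: ⌈510/130⌉ = 4 stock rods.
A packing using 5 stock rods:
  stock rod 1: 100 + 20 = 120
  stock rod 2: 100 = 100
  stock rod 3: 80 + 50 = 130
  stock rod 4: 60 + 60 = 120
  stock rod 5: 40 = 40
No arrangement into 4 stock rods stays within capacity, so 5 is optimal.

5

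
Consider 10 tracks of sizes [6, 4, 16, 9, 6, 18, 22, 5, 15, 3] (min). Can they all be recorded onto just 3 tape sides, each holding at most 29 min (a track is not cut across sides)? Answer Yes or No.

Total = 104 min; ⌈104/29⌉ = 4.
At least 4 tape sides are required, but only 3 are allowed.

No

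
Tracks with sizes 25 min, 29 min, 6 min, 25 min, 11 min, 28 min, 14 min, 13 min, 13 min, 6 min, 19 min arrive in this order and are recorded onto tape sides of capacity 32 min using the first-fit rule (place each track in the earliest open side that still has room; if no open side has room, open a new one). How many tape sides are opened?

  25 → side 1 (new)  [load 25/32]
  29 → side 2 (new)  [load 29/32]
  6 → side 1  [load 31/32]
  25 → side 3 (new)  [load 25/32]
  11 → side 4 (new)  [load 11/32]
  28 → side 5 (new)  [load 28/32]
  14 → side 4  [load 25/32]
  13 → side 6 (new)  [load 13/32]
  13 → side 6  [load 26/32]
  6 → side 3  [load 31/32]
  19 → side 7 (new)  [load 19/32]
7 tape sides opened.

7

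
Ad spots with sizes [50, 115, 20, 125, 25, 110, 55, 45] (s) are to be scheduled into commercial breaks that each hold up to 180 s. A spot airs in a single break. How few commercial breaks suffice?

Total = 125 + 115 + 110 + 55 + 50 + 45 + 25 + 20 = 545 s.
Lower bound: ⌈545/180⌉ = 4 commercial breaks.
A packing using 4 commercial breaks:
  break 1: 125 + 55 = 180
  break 2: 115 + 50 = 165
  break 3: 110 + 45 + 25 = 180
  break 4: 20 = 20
This matches the lower bound, so 4 is optimal.

4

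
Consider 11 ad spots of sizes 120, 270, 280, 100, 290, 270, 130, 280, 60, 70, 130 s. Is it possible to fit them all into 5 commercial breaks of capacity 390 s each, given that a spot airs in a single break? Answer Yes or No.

No

Total = 2000 s; ⌈2000/390⌉ = 6.
At least 6 commercial breaks are required, but only 5 are allowed.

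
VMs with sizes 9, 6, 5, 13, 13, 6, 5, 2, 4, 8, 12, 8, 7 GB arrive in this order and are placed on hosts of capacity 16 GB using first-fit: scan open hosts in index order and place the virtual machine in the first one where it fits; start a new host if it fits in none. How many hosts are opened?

7

  9 → host 1 (new)  [load 9/16]
  6 → host 1  [load 15/16]
  5 → host 2 (new)  [load 5/16]
  13 → host 3 (new)  [load 13/16]
  13 → host 4 (new)  [load 13/16]
  6 → host 2  [load 11/16]
  5 → host 2  [load 16/16]
  2 → host 3  [load 15/16]
  4 → host 5 (new)  [load 4/16]
  8 → host 5  [load 12/16]
  12 → host 6 (new)  [load 12/16]
  8 → host 7 (new)  [load 8/16]
  7 → host 7  [load 15/16]
7 hosts opened.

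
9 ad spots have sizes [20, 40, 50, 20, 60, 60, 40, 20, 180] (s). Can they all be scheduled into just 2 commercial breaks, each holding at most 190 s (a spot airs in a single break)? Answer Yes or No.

Total = 490 s; ⌈490/190⌉ = 3.
At least 3 commercial breaks are required, but only 2 are allowed.

No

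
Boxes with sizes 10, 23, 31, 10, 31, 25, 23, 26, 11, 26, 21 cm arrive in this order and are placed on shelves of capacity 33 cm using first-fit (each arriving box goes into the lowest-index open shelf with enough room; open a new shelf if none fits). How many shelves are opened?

8

  10 → shelf 1 (new)  [load 10/33]
  23 → shelf 1  [load 33/33]
  31 → shelf 2 (new)  [load 31/33]
  10 → shelf 3 (new)  [load 10/33]
  31 → shelf 4 (new)  [load 31/33]
  25 → shelf 5 (new)  [load 25/33]
  23 → shelf 3  [load 33/33]
  26 → shelf 6 (new)  [load 26/33]
  11 → shelf 7 (new)  [load 11/33]
  26 → shelf 8 (new)  [load 26/33]
  21 → shelf 7  [load 32/33]
8 shelves opened.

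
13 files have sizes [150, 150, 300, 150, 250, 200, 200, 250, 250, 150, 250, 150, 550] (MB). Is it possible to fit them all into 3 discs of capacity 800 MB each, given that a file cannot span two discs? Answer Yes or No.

Total = 3000 MB; ⌈3000/800⌉ = 4.
At least 4 discs are required, but only 3 are allowed.

No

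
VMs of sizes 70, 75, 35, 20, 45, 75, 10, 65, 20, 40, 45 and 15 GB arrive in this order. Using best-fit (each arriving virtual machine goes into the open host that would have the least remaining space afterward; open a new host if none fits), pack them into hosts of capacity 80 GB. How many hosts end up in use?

  70 → host 1 (new)  [load 70/80]
  75 → host 2 (new)  [load 75/80]
  35 → host 3 (new)  [load 35/80]
  20 → host 3  [load 55/80]
  45 → host 4 (new)  [load 45/80]
  75 → host 5 (new)  [load 75/80]
  10 → host 1  [load 80/80]
  65 → host 6 (new)  [load 65/80]
  20 → host 3  [load 75/80]
  40 → host 7 (new)  [load 40/80]
  45 → host 8 (new)  [load 45/80]
  15 → host 6  [load 80/80]
8 hosts opened.

8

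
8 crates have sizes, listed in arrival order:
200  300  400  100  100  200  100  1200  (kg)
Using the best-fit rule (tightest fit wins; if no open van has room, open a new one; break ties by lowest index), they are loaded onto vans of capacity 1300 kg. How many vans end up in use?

2

  200 → van 1 (new)  [load 200/1300]
  300 → van 1  [load 500/1300]
  400 → van 1  [load 900/1300]
  100 → van 1  [load 1000/1300]
  100 → van 1  [load 1100/1300]
  200 → van 1  [load 1300/1300]
  100 → van 2 (new)  [load 100/1300]
  1200 → van 2  [load 1300/1300]
2 vans opened.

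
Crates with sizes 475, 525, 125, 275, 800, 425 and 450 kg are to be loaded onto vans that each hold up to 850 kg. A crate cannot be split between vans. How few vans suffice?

Total = 800 + 525 + 475 + 450 + 425 + 275 + 125 = 3075 kg.
Lower bound: ⌈3075/850⌉ = 4 vans.
A packing using 5 vans:
  van 1: 800 = 800
  van 2: 525 + 275 = 800
  van 3: 475 + 125 = 600
  van 4: 450 = 450
  van 5: 425 = 425
No arrangement into 4 vans stays within capacity, so 5 is optimal.

5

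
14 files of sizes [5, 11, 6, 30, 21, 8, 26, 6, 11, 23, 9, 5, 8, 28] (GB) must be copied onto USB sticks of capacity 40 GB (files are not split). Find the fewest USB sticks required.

Total = 30 + 28 + 26 + 23 + 21 + 11 + 11 + 9 + 8 + 8 + 6 + 6 + 5 + 5 = 197 GB.
Lower bound: ⌈197/40⌉ = 5 USB sticks.
A packing using 5 USB sticks:
  USB stick 1: 30 + 9 = 39
  USB stick 2: 28 + 11 = 39
  USB stick 3: 26 + 8 + 6 = 40
  USB stick 4: 23 + 11 + 6 = 40
  USB stick 5: 21 + 8 + 5 + 5 = 39
This matches the lower bound, so 5 is optimal.

5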